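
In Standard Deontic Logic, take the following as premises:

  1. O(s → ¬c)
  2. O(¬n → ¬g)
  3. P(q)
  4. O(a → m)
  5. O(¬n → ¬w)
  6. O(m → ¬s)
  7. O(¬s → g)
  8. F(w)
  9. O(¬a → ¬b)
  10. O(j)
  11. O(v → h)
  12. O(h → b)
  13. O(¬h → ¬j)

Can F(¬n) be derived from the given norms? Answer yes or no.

Premise 10 gives O(j).
Premise 13 is O(¬h → ¬j); contrapositively O(j → h). Since O(j) holds, K gives O(h).
With premise 12, O(h → b), the K-axiom yields O(b).
The contrapositive of premise 9 (O(¬a → ¬b)) is O(b → a), and O(b) is already established, so O(a).
Applying K to premise 4 (O(a → m)) and O(a) yields O(m).
With premise 6, O(m → ¬s), the K-axiom yields O(¬s).
Premise 7 is O(¬s → g); since O(¬s), deontic closure gives O(g).
Premise 2, O(¬n → ¬g), contraposes to O(g → n); with O(g) we get O(n).
Premises 1, 3, 5, 8, 11 do not contribute to this derivation.
So O(n) holds, i.e. F(¬n). The claim follows.

Yes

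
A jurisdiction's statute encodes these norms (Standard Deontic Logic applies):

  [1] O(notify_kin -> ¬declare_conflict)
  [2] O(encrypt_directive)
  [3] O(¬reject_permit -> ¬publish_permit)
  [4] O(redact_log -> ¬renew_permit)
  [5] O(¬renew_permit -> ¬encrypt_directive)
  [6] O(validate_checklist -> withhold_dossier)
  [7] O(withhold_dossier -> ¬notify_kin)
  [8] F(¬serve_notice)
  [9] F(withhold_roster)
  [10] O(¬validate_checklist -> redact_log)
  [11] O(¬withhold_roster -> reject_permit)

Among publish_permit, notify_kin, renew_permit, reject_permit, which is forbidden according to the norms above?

Premise 2 gives O(encrypt_directive).
The contrapositive of premise 5 (O(¬renew_permit -> ¬encrypt_directive)) is O(encrypt_directive -> renew_permit), and O(encrypt_directive) is already established, so O(renew_permit).
Premise 4, O(redact_log -> ¬renew_permit), contraposes to O(renew_permit -> ¬redact_log); with O(renew_permit) we get O(¬redact_log).
The contrapositive of premise 10 (O(¬validate_checklist -> redact_log)) is O(¬redact_log -> validate_checklist), and O(¬redact_log) is already established, so O(validate_checklist).
Applying K to premise 6 (O(validate_checklist -> withhold_dossier)) and O(validate_checklist) yields O(withhold_dossier).
Premise 7 is O(withhold_dossier -> ¬notify_kin); since O(withhold_dossier), deontic closure gives O(¬notify_kin).
So O(¬notify_kin) holds, i.e. notify_kin is forbidden. None of the other listed options is forbidden under the premises.

notify_kin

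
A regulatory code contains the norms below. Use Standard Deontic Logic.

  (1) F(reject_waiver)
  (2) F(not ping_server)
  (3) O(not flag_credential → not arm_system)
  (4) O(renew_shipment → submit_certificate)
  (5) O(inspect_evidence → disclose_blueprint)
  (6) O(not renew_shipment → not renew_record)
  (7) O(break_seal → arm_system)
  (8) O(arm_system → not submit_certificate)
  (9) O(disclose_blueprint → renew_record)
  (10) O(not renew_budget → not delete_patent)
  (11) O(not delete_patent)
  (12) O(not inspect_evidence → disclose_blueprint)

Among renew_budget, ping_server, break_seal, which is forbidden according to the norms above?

break_seal

Premises 12 and 5 are O(not inspect_evidence → disclose_blueprint) and O(inspect_evidence → disclose_blueprint); every ideal world satisfies not inspect_evidence or inspect_evidence, so in either case disclose_blueprint holds — hence O(disclose_blueprint).
From O(disclose_blueprint) and premise 9, O(disclose_blueprint → renew_record), we obtain O(renew_record).
The contrapositive of premise 6 (O(not renew_shipment → not renew_record)) is O(renew_record → renew_shipment), and O(renew_record) is already established, so O(renew_shipment).
From O(renew_shipment) and premise 4, O(renew_shipment → submit_certificate), we obtain O(submit_certificate).
Premise 8 is O(arm_system → not submit_certificate); contrapositively O(submit_certificate → not arm_system). Since O(submit_certificate) holds, K gives O(not arm_system).
Premise 7, O(break_seal → arm_system), contraposes to O(not arm_system → not break_seal); with O(not arm_system) we get O(not break_seal).
So O(not break_seal) holds, i.e. break_seal is forbidden. None of the other listed options is forbidden under the premises.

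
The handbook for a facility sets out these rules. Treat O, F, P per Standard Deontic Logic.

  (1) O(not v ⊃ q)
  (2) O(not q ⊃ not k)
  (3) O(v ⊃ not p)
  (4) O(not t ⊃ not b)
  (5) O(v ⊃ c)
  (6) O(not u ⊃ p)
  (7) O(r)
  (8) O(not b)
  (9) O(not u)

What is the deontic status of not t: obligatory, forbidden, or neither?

Premise 4 is O(not t ⊃ not b); even if O(not b) held, inferring O(not t) would be affirming the consequent — invalid.
No premise or chain of K-axiom applications forces O(not t), and none forces O(t). So not t is neither obligatory nor forbidden under these norms.

Neither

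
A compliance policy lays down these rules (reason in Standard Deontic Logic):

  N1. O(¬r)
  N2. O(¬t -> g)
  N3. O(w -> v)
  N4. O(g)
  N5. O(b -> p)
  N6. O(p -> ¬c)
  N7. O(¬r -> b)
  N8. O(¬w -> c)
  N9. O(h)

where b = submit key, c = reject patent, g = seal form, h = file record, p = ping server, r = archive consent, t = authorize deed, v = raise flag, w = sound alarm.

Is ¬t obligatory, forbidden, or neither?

Premise 2 is O(¬t -> g); even if O(g) held, inferring O(¬t) would be affirming the consequent — invalid.
No premise or chain of K-axiom applications forces O(¬t), and none forces O(t). So ¬t is neither obligatory nor forbidden under these norms.

Neither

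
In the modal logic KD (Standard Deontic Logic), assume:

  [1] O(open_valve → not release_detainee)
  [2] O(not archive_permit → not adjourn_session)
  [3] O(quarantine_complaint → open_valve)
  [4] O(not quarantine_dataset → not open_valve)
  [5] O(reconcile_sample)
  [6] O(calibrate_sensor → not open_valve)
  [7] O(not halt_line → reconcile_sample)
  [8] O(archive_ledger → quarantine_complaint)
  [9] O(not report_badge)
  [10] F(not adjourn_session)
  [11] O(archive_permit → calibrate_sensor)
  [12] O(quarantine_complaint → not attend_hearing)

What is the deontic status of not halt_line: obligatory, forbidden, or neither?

Neither

Premise 7 is O(not halt_line → reconcile_sample); even if O(reconcile_sample) held, inferring O(not halt_line) would be affirming the consequent — invalid.
No premise or chain of K-axiom applications forces O(not halt_line), and none forces O(halt_line). So not halt_line is neither obligatory nor forbidden under these norms.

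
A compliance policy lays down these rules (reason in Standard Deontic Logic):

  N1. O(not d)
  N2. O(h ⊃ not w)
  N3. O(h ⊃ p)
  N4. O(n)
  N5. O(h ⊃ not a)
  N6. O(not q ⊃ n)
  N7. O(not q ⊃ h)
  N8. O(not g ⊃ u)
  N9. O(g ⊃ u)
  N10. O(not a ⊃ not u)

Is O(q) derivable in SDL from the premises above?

Premises 9 and 8 are O(g ⊃ u) and O(not g ⊃ u); every ideal world satisfies g or not g, so in either case u holds — hence O(u).
Premise 10, O(not a ⊃ not u), contraposes to O(u ⊃ a); with O(u) we get O(a).
The contrapositive of premise 5 (O(h ⊃ not a)) is O(a ⊃ not h), and O(a) is already established, so O(not h).
The contrapositive of premise 7 (O(not q ⊃ h)) is O(not h ⊃ q), and O(not h) is already established, so O(q).
Premises 1, 2, 3, 4, 6 do not contribute to this derivation.
So O(q) follows.

Yes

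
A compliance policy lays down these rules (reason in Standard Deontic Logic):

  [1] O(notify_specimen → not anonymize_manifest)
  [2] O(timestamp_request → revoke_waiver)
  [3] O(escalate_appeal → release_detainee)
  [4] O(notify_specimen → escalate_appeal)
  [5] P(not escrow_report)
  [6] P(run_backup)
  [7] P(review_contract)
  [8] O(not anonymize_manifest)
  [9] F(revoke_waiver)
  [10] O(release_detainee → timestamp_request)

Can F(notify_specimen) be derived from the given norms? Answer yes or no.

Premise 9, F(revoke_waiver), is equivalent to O(not revoke_waiver).
The contrapositive of premise 2 (O(timestamp_request → revoke_waiver)) is O(not revoke_waiver → not timestamp_request), and O(not revoke_waiver) is already established, so O(not timestamp_request).
Premise 10 is O(release_detainee → timestamp_request); contrapositively O(not timestamp_request → not release_detainee). Since O(not timestamp_request) holds, K gives O(not release_detainee).
Premise 3, O(escalate_appeal → release_detainee), contraposes to O(not release_detainee → not escalate_appeal); with O(not release_detainee) we get O(not escalate_appeal).
The contrapositive of premise 4 (O(notify_specimen → escalate_appeal)) is O(not escalate_appeal → not notify_specimen), and O(not escalate_appeal) is already established, so O(not notify_specimen).
Premises 1, 5, 6, 7, 8 do not contribute to this derivation.
So O(not notify_specimen) holds, i.e. F(notify_specimen). The claim follows.

Yes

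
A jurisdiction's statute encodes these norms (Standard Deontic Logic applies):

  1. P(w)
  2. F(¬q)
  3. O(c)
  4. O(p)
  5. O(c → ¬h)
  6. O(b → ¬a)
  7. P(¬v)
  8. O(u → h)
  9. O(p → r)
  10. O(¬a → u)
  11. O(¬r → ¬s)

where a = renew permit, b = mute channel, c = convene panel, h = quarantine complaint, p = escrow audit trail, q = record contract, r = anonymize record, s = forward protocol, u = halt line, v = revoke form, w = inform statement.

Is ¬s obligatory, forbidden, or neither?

Neither

Premise 11 is O(¬r → ¬s), but O(¬r) is not derivable from the premises, so it does not yield O(¬s).
No premise or chain of K-axiom applications forces O(¬s), and none forces O(s). So ¬s is neither obligatory nor forbidden under these norms.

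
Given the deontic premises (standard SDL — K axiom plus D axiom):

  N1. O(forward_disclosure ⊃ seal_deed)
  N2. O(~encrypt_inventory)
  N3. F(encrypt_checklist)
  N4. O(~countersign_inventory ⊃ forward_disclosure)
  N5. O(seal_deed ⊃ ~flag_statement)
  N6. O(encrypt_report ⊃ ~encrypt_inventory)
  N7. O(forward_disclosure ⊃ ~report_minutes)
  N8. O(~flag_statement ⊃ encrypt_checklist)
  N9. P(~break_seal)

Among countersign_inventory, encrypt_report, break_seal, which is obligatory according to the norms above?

countersign_inventory

Premise 3, F(encrypt_checklist), is equivalent to O(~encrypt_checklist).
Premise 8 is O(~flag_statement ⊃ encrypt_checklist); contrapositively O(~encrypt_checklist ⊃ flag_statement). Since O(~encrypt_checklist) holds, K gives O(flag_statement).
Premise 5, O(seal_deed ⊃ ~flag_statement), contraposes to O(flag_statement ⊃ ~seal_deed); with O(flag_statement) we get O(~seal_deed).
Premise 1 is O(forward_disclosure ⊃ seal_deed); contrapositively O(~seal_deed ⊃ ~forward_disclosure). Since O(~seal_deed) holds, K gives O(~forward_disclosure).
Premise 4, O(~countersign_inventory ⊃ forward_disclosure), contraposes to O(~forward_disclosure ⊃ countersign_inventory); with O(~forward_disclosure) we get O(countersign_inventory).
So O(countersign_inventory) holds — countersign_inventory is obligatory. None of the other listed options is made obligatory by any chain of premises.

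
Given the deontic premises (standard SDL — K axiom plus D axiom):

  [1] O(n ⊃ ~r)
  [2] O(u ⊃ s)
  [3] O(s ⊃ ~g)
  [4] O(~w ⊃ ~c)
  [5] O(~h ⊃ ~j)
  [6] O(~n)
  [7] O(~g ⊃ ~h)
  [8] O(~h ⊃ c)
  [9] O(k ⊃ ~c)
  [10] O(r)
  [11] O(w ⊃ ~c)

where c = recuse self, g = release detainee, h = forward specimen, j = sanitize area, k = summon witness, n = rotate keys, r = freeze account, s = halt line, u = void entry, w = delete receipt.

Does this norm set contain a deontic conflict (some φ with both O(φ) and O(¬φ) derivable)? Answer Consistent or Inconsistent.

Premise 1 is O(n ⊃ ~r), but O(n) is not derivable from the premises, so it does not yield O(~r).
So O(~r) is not derivable, and the apparent clash with O(r) does not arise.
A world satisfying every obligation exists (e.g. c=false, g=true, h=true, j=false, k=false, n=false, r=true, s=false, u=false, w=false); no atom is both obligatory and forbidden, so the set is consistent.

Consistent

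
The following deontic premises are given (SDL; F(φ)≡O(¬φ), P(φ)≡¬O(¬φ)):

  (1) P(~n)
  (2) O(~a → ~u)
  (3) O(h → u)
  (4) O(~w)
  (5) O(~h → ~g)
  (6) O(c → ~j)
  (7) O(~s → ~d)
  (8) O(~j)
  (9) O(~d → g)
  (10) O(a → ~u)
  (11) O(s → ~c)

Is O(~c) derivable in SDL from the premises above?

By case analysis on a: premise 10 gives O(a → ~u) and premise 2 gives O(~a → ~u), so O(~u) either way.
The contrapositive of premise 3 (O(h → u)) is O(~u → ~h), and O(~u) is already established, so O(~h).
From O(~h) and premise 5, O(~h → ~g), we obtain O(~g).
Premise 9 is O(~d → g); contrapositively O(~g → d). Since O(~g) holds, K gives O(d).
Premise 7 is O(~s → ~d); contrapositively O(d → s). Since O(d) holds, K gives O(s).
From O(s) and premise 11, O(s → ~c), we obtain O(~c).
Premises 1, 4, 6, 8 do not contribute to this derivation.
So O(~c) follows.

Yes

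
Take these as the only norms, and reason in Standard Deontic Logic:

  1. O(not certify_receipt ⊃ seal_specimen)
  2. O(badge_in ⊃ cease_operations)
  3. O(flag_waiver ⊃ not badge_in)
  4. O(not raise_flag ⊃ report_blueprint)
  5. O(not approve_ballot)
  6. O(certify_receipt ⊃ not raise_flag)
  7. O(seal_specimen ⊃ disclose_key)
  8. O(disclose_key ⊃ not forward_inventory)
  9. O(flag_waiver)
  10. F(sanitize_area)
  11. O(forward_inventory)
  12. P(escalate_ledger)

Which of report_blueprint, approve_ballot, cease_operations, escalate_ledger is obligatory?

report_blueprint

Premise 11 gives O(forward_inventory).
The contrapositive of premise 8 (O(disclose_key ⊃ not forward_inventory)) is O(forward_inventory ⊃ not disclose_key), and O(forward_inventory) is already established, so O(not disclose_key).
Premise 7 is O(seal_specimen ⊃ disclose_key); contrapositively O(not disclose_key ⊃ not seal_specimen). Since O(not disclose_key) holds, K gives O(not seal_specimen).
Premise 1, O(not certify_receipt ⊃ seal_specimen), contraposes to O(not seal_specimen ⊃ certify_receipt); with O(not seal_specimen) we get O(certify_receipt).
With premise 6, O(certify_receipt ⊃ not raise_flag), the K-axiom yields O(not raise_flag).
Premise 4 is O(not raise_flag ⊃ report_blueprint); since O(not raise_flag), deontic closure gives O(report_blueprint).
So O(report_blueprint) holds — report_blueprint is obligatory. None of the other listed options is made obligatory by any chain of premises.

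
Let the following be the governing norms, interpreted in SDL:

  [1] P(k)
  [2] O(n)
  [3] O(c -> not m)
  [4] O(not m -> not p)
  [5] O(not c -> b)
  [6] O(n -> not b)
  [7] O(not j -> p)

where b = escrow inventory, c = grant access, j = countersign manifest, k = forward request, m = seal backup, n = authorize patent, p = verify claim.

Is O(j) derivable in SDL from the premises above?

Yes

Premise 2 states O(n) outright.
From O(n) and premise 6, O(n -> not b), we obtain O(not b).
The contrapositive of premise 5 (O(not c -> b)) is O(not b -> c), and O(not b) is already established, so O(c).
Applying K to premise 3 (O(c -> not m)) and O(c) yields O(not m).
With premise 4, O(not m -> not p), the K-axiom yields O(not p).
Premise 7, O(not j -> p), contraposes to O(not p -> j); with O(not p) we get O(j).
Premise 1 does not contribute to this derivation.
So O(j) follows.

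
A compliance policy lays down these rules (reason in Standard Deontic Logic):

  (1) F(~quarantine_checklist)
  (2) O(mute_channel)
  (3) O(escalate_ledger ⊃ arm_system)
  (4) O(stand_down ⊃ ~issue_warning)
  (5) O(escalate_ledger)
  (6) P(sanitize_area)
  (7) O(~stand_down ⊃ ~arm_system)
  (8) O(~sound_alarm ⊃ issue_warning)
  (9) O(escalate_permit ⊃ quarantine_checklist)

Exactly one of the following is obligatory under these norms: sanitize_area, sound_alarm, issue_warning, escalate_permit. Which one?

Premise 5 gives O(escalate_ledger).
Applying K to premise 3 (O(escalate_ledger ⊃ arm_system)) and O(escalate_ledger) yields O(arm_system).
Premise 7, O(~stand_down ⊃ ~arm_system), contraposes to O(arm_system ⊃ stand_down); with O(arm_system) we get O(stand_down).
From O(stand_down) and premise 4, O(stand_down ⊃ ~issue_warning), we obtain O(~issue_warning).
The contrapositive of premise 8 (O(~sound_alarm ⊃ issue_warning)) is O(~issue_warning ⊃ sound_alarm), and O(~issue_warning) is already established, so O(sound_alarm).
So O(sound_alarm) holds — sound_alarm is obligatory. None of the other listed options is made obligatory by any chain of premises.

sound_alarm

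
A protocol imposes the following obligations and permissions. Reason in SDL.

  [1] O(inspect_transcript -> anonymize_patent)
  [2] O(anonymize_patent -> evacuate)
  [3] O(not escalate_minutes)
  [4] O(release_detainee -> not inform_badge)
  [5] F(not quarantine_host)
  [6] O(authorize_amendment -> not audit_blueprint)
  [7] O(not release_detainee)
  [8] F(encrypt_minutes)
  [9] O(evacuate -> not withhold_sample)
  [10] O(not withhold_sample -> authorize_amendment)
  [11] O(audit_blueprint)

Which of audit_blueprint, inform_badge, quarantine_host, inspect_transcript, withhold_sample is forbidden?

Premise 11 states O(audit_blueprint) outright.
Premise 6 is O(authorize_amendment -> not audit_blueprint); contrapositively O(audit_blueprint -> not authorize_amendment). Since O(audit_blueprint) holds, K gives O(not authorize_amendment).
Premise 10, O(not withhold_sample -> authorize_amendment), contraposes to O(not authorize_amendment -> withhold_sample); with O(not authorize_amendment) we get O(withhold_sample).
Premise 9 is O(evacuate -> not withhold_sample); contrapositively O(withhold_sample -> not evacuate). Since O(withhold_sample) holds, K gives O(not evacuate).
The contrapositive of premise 2 (O(anonymize_patent -> evacuate)) is O(not evacuate -> not anonymize_patent), and O(not evacuate) is already established, so O(not anonymize_patent).
The contrapositive of premise 1 (O(inspect_transcript -> anonymize_patent)) is O(not anonymize_patent -> not inspect_transcript), and O(not anonymize_patent) is already established, so O(not inspect_transcript).
So O(not inspect_transcript) holds, i.e. inspect_transcript is forbidden. None of the other listed options is forbidden under the premises.

inspect_transcript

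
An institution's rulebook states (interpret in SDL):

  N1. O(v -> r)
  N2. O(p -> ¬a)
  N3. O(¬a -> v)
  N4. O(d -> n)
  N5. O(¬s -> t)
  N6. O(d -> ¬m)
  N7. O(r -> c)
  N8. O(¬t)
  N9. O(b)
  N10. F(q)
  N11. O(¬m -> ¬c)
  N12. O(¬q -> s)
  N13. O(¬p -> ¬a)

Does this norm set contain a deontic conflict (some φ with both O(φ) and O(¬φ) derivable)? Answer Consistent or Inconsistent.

Consistent

Premise 5 is O(¬s -> t), but O(¬s) is not derivable from the premises, so it does not yield O(t).
So O(t) is not derivable, and the apparent clash with O(¬t) does not arise.
A world satisfying every obligation exists (e.g. a=false, b=true, c=true, d=false, m=true, n=false, p=false, q=false, r=true, s=true, t=false, v=true); no atom is both obligatory and forbidden, so the set is consistent.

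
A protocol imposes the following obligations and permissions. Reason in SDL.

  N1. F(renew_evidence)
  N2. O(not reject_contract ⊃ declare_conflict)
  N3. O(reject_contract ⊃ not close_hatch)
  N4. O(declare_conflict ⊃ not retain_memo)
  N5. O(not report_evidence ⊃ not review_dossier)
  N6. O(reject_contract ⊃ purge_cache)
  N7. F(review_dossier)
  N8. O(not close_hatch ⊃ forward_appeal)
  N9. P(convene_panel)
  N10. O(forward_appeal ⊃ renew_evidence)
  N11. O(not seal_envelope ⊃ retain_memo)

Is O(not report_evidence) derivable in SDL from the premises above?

No

Premise 5 is O(not report_evidence ⊃ not review_dossier); even if O(not review_dossier) held, inferring O(not report_evidence) would be affirming the consequent — invalid.
No other premise forces O(not report_evidence). An ideal world satisfying every premise can still have not report_evidence false, so O(not report_evidence) is not derivable.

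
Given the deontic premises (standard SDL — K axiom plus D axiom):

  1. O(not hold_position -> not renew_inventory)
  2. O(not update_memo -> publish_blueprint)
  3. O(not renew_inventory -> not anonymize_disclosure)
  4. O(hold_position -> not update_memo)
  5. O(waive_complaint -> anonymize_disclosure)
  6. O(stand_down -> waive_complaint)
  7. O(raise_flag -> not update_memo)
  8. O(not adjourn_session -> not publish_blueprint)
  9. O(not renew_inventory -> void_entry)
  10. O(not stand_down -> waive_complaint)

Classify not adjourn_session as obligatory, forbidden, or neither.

Forbidden

Premises 6 and 10 are O(stand_down -> waive_complaint) and O(not stand_down -> waive_complaint); every ideal world satisfies stand_down or not stand_down, so in either case waive_complaint holds — hence O(waive_complaint).
With premise 5, O(waive_complaint -> anonymize_disclosure), the K-axiom yields O(anonymize_disclosure).
The contrapositive of premise 3 (O(not renew_inventory -> not anonymize_disclosure)) is O(anonymize_disclosure -> renew_inventory), and O(anonymize_disclosure) is already established, so O(renew_inventory).
Premise 1 is O(not hold_position -> not renew_inventory); contrapositively O(renew_inventory -> hold_position). Since O(renew_inventory) holds, K gives O(hold_position).
Applying K to premise 4 (O(hold_position -> not update_memo)) and O(hold_position) yields O(not update_memo).
Premise 2 is O(not update_memo -> publish_blueprint); since O(not update_memo), deontic closure gives O(publish_blueprint).
The contrapositive of premise 8 (O(not adjourn_session -> not publish_blueprint)) is O(publish_blueprint -> adjourn_session), and O(publish_blueprint) is already established, so O(adjourn_session).
Premises 7, 9 do not contribute to this derivation.
Thus O(adjourn_session), which is F(not adjourn_session): not adjourn_session is forbidden.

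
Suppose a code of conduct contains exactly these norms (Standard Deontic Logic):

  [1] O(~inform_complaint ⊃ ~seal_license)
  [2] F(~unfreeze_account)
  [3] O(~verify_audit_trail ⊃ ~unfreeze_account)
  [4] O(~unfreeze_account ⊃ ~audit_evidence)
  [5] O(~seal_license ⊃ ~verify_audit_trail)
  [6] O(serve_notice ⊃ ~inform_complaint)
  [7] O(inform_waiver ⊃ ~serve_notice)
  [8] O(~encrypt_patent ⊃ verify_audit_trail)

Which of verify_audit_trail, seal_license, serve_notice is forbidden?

Premise 2 is F(~unfreeze_account), i.e. O(unfreeze_account).
The contrapositive of premise 3 (O(~verify_audit_trail ⊃ ~unfreeze_account)) is O(unfreeze_account ⊃ verify_audit_trail), and O(unfreeze_account) is already established, so O(verify_audit_trail).
Premise 5, O(~seal_license ⊃ ~verify_audit_trail), contraposes to O(verify_audit_trail ⊃ seal_license); with O(verify_audit_trail) we get O(seal_license).
The contrapositive of premise 1 (O(~inform_complaint ⊃ ~seal_license)) is O(seal_license ⊃ inform_complaint), and O(seal_license) is already established, so O(inform_complaint).
Premise 6 is O(serve_notice ⊃ ~inform_complaint); contrapositively O(inform_complaint ⊃ ~serve_notice). Since O(inform_complaint) holds, K gives O(~serve_notice).
So O(~serve_notice) holds, i.e. serve_notice is forbidden. None of the other listed options is forbidden under the premises.

serve_notice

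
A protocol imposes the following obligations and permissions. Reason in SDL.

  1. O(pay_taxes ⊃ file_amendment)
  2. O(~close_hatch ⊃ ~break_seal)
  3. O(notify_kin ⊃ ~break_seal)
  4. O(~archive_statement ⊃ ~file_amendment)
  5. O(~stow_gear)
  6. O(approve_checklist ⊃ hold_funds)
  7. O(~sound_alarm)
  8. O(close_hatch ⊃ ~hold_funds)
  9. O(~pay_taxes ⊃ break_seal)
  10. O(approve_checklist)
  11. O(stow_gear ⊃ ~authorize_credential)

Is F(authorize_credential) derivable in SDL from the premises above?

No

Premise 11 is O(stow_gear ⊃ ~authorize_credential), but O(stow_gear) is not derivable from the premises, so it does not yield O(~authorize_credential).
No other premise forces O(~authorize_credential). An ideal world satisfying every premise can still have authorize_credential true, so F(authorize_credential) is not derivable.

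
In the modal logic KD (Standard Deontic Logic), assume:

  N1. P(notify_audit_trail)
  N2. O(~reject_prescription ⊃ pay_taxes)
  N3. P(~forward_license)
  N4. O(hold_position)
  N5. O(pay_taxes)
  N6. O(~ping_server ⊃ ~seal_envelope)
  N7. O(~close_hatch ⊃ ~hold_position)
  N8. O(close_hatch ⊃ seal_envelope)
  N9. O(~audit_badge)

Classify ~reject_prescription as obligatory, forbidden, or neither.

Premise 2 is O(~reject_prescription ⊃ pay_taxes); even if O(pay_taxes) held, inferring O(~reject_prescription) would be affirming the consequent — invalid.
No premise or chain of K-axiom applications forces O(~reject_prescription), and none forces O(reject_prescription). So ~reject_prescription is neither obligatory nor forbidden under these norms.

Neither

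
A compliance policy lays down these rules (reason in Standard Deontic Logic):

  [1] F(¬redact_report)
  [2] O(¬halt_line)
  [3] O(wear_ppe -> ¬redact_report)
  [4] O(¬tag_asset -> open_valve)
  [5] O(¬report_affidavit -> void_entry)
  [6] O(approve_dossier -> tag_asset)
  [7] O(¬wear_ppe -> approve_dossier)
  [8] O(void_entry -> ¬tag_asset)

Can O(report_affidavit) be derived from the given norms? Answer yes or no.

Premise 1 is F(¬redact_report), i.e. O(redact_report).
Premise 3 is O(wear_ppe -> ¬redact_report); contrapositively O(redact_report -> ¬wear_ppe). Since O(redact_report) holds, K gives O(¬wear_ppe).
With premise 7, O(¬wear_ppe -> approve_dossier), the K-axiom yields O(approve_dossier).
With premise 6, O(approve_dossier -> tag_asset), the K-axiom yields O(tag_asset).
The contrapositive of premise 8 (O(void_entry -> ¬tag_asset)) is O(tag_asset -> ¬void_entry), and O(tag_asset) is already established, so O(¬void_entry).
The contrapositive of premise 5 (O(¬report_affidavit -> void_entry)) is O(¬void_entry -> report_affidavit), and O(¬void_entry) is already established, so O(report_affidavit).
Premises 2, 4 do not contribute to this derivation.
So O(report_affidavit) follows.

Yes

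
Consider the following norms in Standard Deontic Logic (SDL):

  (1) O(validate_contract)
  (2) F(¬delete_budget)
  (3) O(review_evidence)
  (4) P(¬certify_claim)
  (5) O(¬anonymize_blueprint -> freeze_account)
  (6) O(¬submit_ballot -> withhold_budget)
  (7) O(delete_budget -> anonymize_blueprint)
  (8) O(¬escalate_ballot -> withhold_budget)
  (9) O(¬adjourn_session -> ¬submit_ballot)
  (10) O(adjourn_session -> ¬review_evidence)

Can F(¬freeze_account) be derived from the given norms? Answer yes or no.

Premise 5 is O(¬anonymize_blueprint -> freeze_account), but O(¬anonymize_blueprint) is not derivable from the premises, so it does not yield O(freeze_account).
No other premise forces O(freeze_account). An ideal world satisfying every premise can still have ¬freeze_account true, so F(¬freeze_account) is not derivable.

No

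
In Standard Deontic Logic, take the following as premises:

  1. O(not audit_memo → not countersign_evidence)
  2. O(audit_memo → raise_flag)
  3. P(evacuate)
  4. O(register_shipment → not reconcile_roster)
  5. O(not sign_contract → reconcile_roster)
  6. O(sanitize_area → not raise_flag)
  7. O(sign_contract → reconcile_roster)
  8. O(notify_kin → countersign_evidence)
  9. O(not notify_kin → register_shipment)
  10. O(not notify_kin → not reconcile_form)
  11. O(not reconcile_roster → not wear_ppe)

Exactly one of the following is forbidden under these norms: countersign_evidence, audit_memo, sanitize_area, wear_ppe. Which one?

Premises 7 and 5 cover both cases: O(sign_contract → reconcile_roster) and O(not sign_contract → reconcile_roster). Since sign_contract ∨ not sign_contract is a tautology, O(reconcile_roster) follows.
Premise 4, O(register_shipment → not reconcile_roster), contraposes to O(reconcile_roster → not register_shipment); with O(reconcile_roster) we get O(not register_shipment).
Premise 9 is O(not notify_kin → register_shipment); contrapositively O(not register_shipment → notify_kin). Since O(not register_shipment) holds, K gives O(notify_kin).
With premise 8, O(notify_kin → countersign_evidence), the K-axiom yields O(countersign_evidence).
Premise 1 is O(not audit_memo → not countersign_evidence); contrapositively O(countersign_evidence → audit_memo). Since O(countersign_evidence) holds, K gives O(audit_memo).
Applying K to premise 2 (O(audit_memo → raise_flag)) and O(audit_memo) yields O(raise_flag).
Premise 6, O(sanitize_area → not raise_flag), contraposes to O(raise_flag → not sanitize_area); with O(raise_flag) we get O(not sanitize_area).
So O(not sanitize_area) holds, i.e. sanitize_area is forbidden. None of the other listed options is forbidden under the premises.

sanitize_area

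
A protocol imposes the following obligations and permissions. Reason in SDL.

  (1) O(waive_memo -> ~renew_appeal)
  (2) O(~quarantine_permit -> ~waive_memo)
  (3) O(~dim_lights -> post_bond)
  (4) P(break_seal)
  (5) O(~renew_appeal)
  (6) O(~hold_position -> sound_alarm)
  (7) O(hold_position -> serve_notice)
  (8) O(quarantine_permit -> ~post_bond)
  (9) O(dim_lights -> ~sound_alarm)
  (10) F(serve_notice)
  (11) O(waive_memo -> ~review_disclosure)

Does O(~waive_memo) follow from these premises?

Yes

Premise 10, F(serve_notice), is equivalent to O(~serve_notice).
Premise 7, O(hold_position -> serve_notice), contraposes to O(~serve_notice -> ~hold_position); with O(~serve_notice) we get O(~hold_position).
Applying K to premise 6 (O(~hold_position -> sound_alarm)) and O(~hold_position) yields O(sound_alarm).
Premise 9 is O(dim_lights -> ~sound_alarm); contrapositively O(sound_alarm -> ~dim_lights). Since O(sound_alarm) holds, K gives O(~dim_lights).
With premise 3, O(~dim_lights -> post_bond), the K-axiom yields O(post_bond).
Premise 8 is O(quarantine_permit -> ~post_bond); contrapositively O(post_bond -> ~quarantine_permit). Since O(post_bond) holds, K gives O(~quarantine_permit).
With premise 2, O(~quarantine_permit -> ~waive_memo), the K-axiom yields O(~waive_memo).
Premises 1, 4, 5, 11 do not contribute to this derivation.
So O(~waive_memo) follows.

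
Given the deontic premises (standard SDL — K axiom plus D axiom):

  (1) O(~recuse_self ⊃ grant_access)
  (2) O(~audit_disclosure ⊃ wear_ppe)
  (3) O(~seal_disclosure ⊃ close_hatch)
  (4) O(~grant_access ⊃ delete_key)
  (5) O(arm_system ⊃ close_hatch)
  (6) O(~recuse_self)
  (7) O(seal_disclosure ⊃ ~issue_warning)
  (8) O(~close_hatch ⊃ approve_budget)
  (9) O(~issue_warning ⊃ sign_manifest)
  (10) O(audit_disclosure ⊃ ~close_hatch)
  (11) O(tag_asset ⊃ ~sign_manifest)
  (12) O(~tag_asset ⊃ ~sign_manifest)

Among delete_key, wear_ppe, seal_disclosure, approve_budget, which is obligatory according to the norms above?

Premises 11 and 12 cover both cases: O(tag_asset ⊃ ~sign_manifest) and O(~tag_asset ⊃ ~sign_manifest). Since tag_asset ∨ ~tag_asset is a tautology, O(~sign_manifest) follows.
Premise 9, O(~issue_warning ⊃ sign_manifest), contraposes to O(~sign_manifest ⊃ issue_warning); with O(~sign_manifest) we get O(issue_warning).
Premise 7, O(seal_disclosure ⊃ ~issue_warning), contraposes to O(issue_warning ⊃ ~seal_disclosure); with O(issue_warning) we get O(~seal_disclosure).
With premise 3, O(~seal_disclosure ⊃ close_hatch), the K-axiom yields O(close_hatch).
Premise 10 is O(audit_disclosure ⊃ ~close_hatch); contrapositively O(close_hatch ⊃ ~audit_disclosure). Since O(close_hatch) holds, K gives O(~audit_disclosure).
With premise 2, O(~audit_disclosure ⊃ wear_ppe), the K-axiom yields O(wear_ppe).
So O(wear_ppe) holds — wear_ppe is obligatory. None of the other listed options is made obligatory by any chain of premises.

wear_ppe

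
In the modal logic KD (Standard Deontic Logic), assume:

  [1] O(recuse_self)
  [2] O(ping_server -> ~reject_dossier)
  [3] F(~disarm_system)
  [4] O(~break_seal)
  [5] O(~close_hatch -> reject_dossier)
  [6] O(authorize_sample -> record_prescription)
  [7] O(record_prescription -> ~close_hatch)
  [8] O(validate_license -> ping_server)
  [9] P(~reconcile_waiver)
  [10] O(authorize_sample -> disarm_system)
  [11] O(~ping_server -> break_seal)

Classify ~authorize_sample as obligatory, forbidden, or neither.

Obligatory

From premise 4 we have O(~break_seal).
Premise 11 is O(~ping_server -> break_seal); contrapositively O(~break_seal -> ping_server). Since O(~break_seal) holds, K gives O(ping_server).
With premise 2, O(ping_server -> ~reject_dossier), the K-axiom yields O(~reject_dossier).
Premise 5, O(~close_hatch -> reject_dossier), contraposes to O(~reject_dossier -> close_hatch); with O(~reject_dossier) we get O(close_hatch).
Premise 7 is O(record_prescription -> ~close_hatch); contrapositively O(close_hatch -> ~record_prescription). Since O(close_hatch) holds, K gives O(~record_prescription).
The contrapositive of premise 6 (O(authorize_sample -> record_prescription)) is O(~record_prescription -> ~authorize_sample), and O(~record_prescription) is already established, so O(~authorize_sample).
Premises 1, 3, 8, 9, 10 do not contribute to this derivation.
Hence ~authorize_sample is obligatory.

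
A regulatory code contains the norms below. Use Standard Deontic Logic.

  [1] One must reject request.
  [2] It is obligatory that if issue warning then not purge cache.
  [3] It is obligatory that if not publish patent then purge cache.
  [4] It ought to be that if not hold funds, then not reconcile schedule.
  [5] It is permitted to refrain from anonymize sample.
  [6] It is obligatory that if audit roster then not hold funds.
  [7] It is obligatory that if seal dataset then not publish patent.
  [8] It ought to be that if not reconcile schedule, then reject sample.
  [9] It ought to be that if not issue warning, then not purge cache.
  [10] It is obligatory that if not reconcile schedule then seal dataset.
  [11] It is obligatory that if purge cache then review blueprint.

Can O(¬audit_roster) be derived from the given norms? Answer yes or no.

Premises 2 and 9 are O(issue_warning → ¬purge_cache) and O(¬issue_warning → ¬purge_cache); every ideal world satisfies issue_warning or ¬issue_warning, so in either case ¬purge_cache holds — hence O(¬purge_cache).
Premise 3, O(¬publish_patent → purge_cache), contraposes to O(¬purge_cache → publish_patent); with O(¬purge_cache) we get O(publish_patent).
Premise 7 is O(seal_dataset → ¬publish_patent); contrapositively O(publish_patent → ¬seal_dataset). Since O(publish_patent) holds, K gives O(¬seal_dataset).
The contrapositive of premise 10 (O(¬reconcile_schedule → seal_dataset)) is O(¬seal_dataset → reconcile_schedule), and O(¬seal_dataset) is already established, so O(reconcile_schedule).
Premise 4 is O(¬hold_funds → ¬reconcile_schedule); contrapositively O(reconcile_schedule → hold_funds). Since O(reconcile_schedule) holds, K gives O(hold_funds).
Premise 6 is O(audit_roster → ¬hold_funds); contrapositively O(hold_funds → ¬audit_roster). Since O(hold_funds) holds, K gives O(¬audit_roster).
Premises 1, 5, 8, 11 do not contribute to this derivation.
So O(¬audit_roster) follows.

Yes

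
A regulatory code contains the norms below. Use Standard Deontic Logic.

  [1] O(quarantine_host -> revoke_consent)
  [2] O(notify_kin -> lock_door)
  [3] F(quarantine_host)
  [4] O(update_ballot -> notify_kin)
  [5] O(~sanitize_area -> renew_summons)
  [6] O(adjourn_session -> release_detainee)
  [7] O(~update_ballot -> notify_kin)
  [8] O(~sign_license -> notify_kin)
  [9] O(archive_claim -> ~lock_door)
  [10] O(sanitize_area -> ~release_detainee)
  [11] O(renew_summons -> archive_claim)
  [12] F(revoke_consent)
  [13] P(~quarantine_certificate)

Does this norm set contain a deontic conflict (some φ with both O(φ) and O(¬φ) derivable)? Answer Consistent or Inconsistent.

Consistent

Premise 1 is O(quarantine_host -> revoke_consent), but O(quarantine_host) is not derivable from the premises, so it does not yield O(revoke_consent).
So O(revoke_consent) is not derivable, and the apparent clash with O(~revoke_consent) does not arise.
A world satisfying every obligation exists (e.g. adjourn_session=false, archive_claim=false, lock_door=true, notify_kin=true, quarantine_certificate=false, quarantine_host=false, release_detainee=false, renew_summons=false, revoke_consent=false, sanitize_area=true, sign_license=false, update_ballot=false); no atom is both obligatory and forbidden, so the set is consistent.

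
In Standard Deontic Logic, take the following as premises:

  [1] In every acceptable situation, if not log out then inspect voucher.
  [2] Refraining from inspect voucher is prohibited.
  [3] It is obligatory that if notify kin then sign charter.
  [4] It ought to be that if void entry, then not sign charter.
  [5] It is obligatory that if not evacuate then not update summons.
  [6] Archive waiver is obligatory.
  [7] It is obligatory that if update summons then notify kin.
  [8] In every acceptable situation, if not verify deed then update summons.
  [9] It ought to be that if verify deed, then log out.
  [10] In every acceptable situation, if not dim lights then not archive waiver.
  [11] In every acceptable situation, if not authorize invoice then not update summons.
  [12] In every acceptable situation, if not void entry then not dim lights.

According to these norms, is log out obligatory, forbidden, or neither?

From premise 6 we have O(archive_waiver).
Premise 10 is O(¬dim_lights → ¬archive_waiver); contrapositively O(archive_waiver → dim_lights). Since O(archive_waiver) holds, K gives O(dim_lights).
Premise 12, O(¬void_entry → ¬dim_lights), contraposes to O(dim_lights → void_entry); with O(dim_lights) we get O(void_entry).
Premise 4 is O(void_entry → ¬sign_charter); since O(void_entry), deontic closure gives O(¬sign_charter).
The contrapositive of premise 3 (O(notify_kin → sign_charter)) is O(¬sign_charter → ¬notify_kin), and O(¬sign_charter) is already established, so O(¬notify_kin).
Premise 7 is O(update_summons → notify_kin); contrapositively O(¬notify_kin → ¬update_summons). Since O(¬notify_kin) holds, K gives O(¬update_summons).
The contrapositive of premise 8 (O(¬verify_deed → update_summons)) is O(¬update_summons → verify_deed), and O(¬update_summons) is already established, so O(verify_deed).
From O(verify_deed) and premise 9, O(verify_deed → log_out), we obtain O(log_out).
Premises 1, 2, 5, 11 do not contribute to this derivation.
Hence log_out is obligatory.

Obligatory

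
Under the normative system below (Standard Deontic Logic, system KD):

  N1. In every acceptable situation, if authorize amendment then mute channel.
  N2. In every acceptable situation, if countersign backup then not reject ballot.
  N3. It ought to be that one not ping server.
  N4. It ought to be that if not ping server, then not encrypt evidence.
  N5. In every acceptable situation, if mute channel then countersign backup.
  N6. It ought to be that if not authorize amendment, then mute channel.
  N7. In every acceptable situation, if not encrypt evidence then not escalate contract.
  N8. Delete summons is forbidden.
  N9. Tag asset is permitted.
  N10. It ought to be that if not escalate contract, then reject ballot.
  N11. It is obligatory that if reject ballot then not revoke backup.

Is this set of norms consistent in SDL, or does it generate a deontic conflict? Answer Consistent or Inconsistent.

Premises 1 and 6 are O(authorize_amendment → mute_channel) and O(¬authorize_amendment → mute_channel); every ideal world satisfies authorize_amendment or ¬authorize_amendment, so in either case mute_channel holds — hence O(mute_channel).
With premise 5, O(mute_channel → countersign_backup), the K-axiom yields O(countersign_backup).
With premise 2, O(countersign_backup → ¬reject_ballot), the K-axiom yields O(¬reject_ballot).
Premise 10, O(¬escalate_contract → reject_ballot), contraposes to O(¬reject_ballot → escalate_contract); with O(¬reject_ballot) we get O(escalate_contract).
Premise 7, O(¬encrypt_evidence → ¬escalate_contract), contraposes to O(escalate_contract → encrypt_evidence); with O(escalate_contract) we get O(encrypt_evidence).
Premise 4, O(¬ping_server → ¬encrypt_evidence), contraposes to O(encrypt_evidence → ping_server); with O(encrypt_evidence) we get O(ping_server).
However, premise 3 gives O(¬ping_server).
We now have both O(ping_server) and O(¬ping_server) — ping_server is simultaneously obligatory and forbidden, violating the D-axiom.

Inconsistent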